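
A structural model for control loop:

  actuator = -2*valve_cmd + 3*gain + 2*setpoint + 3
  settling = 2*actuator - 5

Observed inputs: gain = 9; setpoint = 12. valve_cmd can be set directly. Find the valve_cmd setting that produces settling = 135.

valve_cmd = -8

Substituting into the actuator equation gives actuator = -2*valve_cmd + 54.
Substituting into the settling equation gives settling = -4*valve_cmd + 103.
Solve -4*valve_cmd + 103 = 135: valve_cmd = (135 - 103) / -4 = -8.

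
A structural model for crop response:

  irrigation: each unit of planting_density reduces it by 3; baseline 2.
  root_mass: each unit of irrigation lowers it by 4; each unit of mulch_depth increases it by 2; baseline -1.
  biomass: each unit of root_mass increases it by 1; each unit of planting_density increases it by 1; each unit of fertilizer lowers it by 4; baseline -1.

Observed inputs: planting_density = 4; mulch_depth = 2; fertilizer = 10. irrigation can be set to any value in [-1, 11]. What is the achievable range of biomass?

Intervening on irrigation fixes its value directly, overriding its dependence on planting_density.
Substituting into the root_mass equation gives root_mass = -4*irrigation + 3.
Substituting into the biomass equation gives biomass = -4*irrigation - 34.
Linear in irrigation, so extremes are at the endpoints: irrigation = -1 gives biomass = -30; irrigation = 11 gives biomass = -78.

-78 to -30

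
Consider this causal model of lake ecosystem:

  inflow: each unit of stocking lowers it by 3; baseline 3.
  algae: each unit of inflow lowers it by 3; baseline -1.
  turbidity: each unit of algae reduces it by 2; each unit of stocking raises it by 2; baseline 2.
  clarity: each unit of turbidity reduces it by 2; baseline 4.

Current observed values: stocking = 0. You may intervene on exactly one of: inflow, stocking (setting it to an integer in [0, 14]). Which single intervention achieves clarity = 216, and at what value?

set stocking = 8

Intervening on inflow: clarity = -12*inflow - 4. Reaching 216 requires inflow = -55/3, not an integer.
Intervening on stocking: with other inputs at their observed values, clarity = 32*stocking - 40. Solving for 216 gives stocking = 8, within [0, 14].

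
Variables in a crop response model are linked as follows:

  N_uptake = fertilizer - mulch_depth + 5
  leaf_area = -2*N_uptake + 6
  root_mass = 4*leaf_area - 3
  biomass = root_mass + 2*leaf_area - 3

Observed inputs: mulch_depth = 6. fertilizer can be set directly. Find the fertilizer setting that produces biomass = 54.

Substituting into the N_uptake equation gives N_uptake = fertilizer - 1.
Substituting into the leaf_area equation gives leaf_area = -2*fertilizer + 8.
Substituting into the root_mass equation gives root_mass = -8*fertilizer + 29.
So biomass = -12*fertilizer + 42.
Solve -12*fertilizer + 42 = 54: fertilizer = (54 - 42) / -12 = -1.

fertilizer = -1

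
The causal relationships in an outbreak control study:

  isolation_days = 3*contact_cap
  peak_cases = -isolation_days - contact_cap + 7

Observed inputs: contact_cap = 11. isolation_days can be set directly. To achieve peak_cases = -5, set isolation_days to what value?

Intervening on isolation_days fixes its value directly, overriding its dependence on contact_cap.
Substituting into the peak_cases equation gives peak_cases = -isolation_days - 4.
Solve -isolation_days - 4 = -5: isolation_days = (-5 + 4) / -1 = 1.

isolation_days = 1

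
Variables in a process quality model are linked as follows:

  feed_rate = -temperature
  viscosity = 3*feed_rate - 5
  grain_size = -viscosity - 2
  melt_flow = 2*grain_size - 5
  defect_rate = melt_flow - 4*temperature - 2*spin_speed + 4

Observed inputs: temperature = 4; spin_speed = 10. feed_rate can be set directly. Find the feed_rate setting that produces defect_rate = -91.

feed_rate = 10

Intervening on feed_rate fixes its value directly, overriding its dependence on temperature.
Substituting into the grain_size equation gives grain_size = -3*feed_rate + 3.
This gives melt_flow = -6*feed_rate + 1.
Substituting into the defect_rate equation gives defect_rate = -6*feed_rate - 31.
Solve -6*feed_rate - 31 = -91: feed_rate = (-91 + 31) / -6 = 10.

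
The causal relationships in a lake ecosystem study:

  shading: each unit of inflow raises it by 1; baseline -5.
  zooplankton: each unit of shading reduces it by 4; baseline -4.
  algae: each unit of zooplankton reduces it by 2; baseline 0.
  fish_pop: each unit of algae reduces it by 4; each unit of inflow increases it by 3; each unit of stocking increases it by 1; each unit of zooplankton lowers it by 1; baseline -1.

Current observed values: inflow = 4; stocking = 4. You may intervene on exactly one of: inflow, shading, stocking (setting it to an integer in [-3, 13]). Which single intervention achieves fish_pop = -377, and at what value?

Intervening on inflow: fish_pop = -25*inflow + 115. Reaching -377 requires inflow = 492/25, not an integer.
Intervening on shading: with other inputs at their observed values, fish_pop = -28*shading - 13. Solving for -377 gives shading = 13, within [-3, 13].
Intervening on stocking: fish_pop = stocking + 11. Reaching -377 requires stocking = -388, outside [-3, 13].

set shading = 13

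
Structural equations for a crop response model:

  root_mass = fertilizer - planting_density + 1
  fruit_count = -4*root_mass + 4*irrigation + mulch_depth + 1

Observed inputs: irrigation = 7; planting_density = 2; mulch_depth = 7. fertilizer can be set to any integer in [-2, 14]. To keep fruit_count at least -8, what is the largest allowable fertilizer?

Substituting into the root_mass equation gives root_mass = fertilizer - 1.
Substituting into the fruit_count equation gives fruit_count = -4*fertilizer + 40.
Require -4*fertilizer + 40 ≥ -8, so fertilizer ≤ 12.
The largest integer in [-2, 14] satisfying this is 12.

fertilizer = 12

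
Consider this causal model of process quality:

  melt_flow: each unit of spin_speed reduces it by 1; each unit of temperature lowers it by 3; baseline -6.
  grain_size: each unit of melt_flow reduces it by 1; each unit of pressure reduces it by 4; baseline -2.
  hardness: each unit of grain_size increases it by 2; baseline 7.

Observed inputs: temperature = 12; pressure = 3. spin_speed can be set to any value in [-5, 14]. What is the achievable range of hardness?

Substituting into the melt_flow equation gives melt_flow = -spin_speed - 42.
Substituting into the grain_size equation gives grain_size = spin_speed + 28.
hardness becomes 2*spin_speed + 63.
Linear in spin_speed, so extremes are at the endpoints: spin_speed = -5 gives hardness = 53; spin_speed = 14 gives hardness = 91.

53 to 91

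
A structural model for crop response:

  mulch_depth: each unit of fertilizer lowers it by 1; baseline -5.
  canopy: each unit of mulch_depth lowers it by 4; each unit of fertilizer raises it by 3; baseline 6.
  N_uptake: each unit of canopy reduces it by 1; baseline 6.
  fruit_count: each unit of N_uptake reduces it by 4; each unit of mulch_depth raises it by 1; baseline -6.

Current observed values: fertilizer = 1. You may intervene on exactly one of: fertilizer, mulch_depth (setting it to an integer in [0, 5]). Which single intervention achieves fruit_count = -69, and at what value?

set mulch_depth = 5

Intervening on fertilizer: fruit_count = 27*fertilizer + 69. Reaching -69 requires fertilizer = -46/9, not an integer.
Intervening on mulch_depth: with other inputs at their observed values, fruit_count = -15*mulch_depth + 6. Solving for -69 gives mulch_depth = 5, within [0, 5].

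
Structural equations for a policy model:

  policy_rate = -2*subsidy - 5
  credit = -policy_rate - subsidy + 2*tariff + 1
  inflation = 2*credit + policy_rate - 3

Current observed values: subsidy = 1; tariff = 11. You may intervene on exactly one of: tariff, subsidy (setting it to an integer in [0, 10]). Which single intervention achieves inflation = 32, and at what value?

set tariff = 7

Intervening on tariff: with other inputs at their observed values, inflation = 4*tariff + 4. Solving for 32 gives tariff = 7, within [0, 10].
Intervening on subsidy: the paths from subsidy to inflation cancel (net effect zero), leaving inflation = 48; 32 is unreachable this way.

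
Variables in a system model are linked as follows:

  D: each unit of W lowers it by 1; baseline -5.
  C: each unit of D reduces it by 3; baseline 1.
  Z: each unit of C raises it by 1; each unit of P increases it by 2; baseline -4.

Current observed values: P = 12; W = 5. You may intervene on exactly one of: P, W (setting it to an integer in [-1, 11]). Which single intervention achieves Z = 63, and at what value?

set W = 9

Intervening on P: Z = 2*P + 27. Reaching 63 requires P = 18, outside [-1, 11].
Intervening on W: with other inputs at their observed values, Z = 3*W + 36. Solving for 63 gives W = 9, within [-1, 11].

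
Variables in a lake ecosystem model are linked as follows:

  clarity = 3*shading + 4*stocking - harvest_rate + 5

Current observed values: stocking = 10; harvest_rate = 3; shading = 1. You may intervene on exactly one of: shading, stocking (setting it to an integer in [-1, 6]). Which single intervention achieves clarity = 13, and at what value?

set stocking = 2

Intervening on shading: clarity = 3*shading + 42. Reaching 13 requires shading = -29/3, not an integer.
Intervening on stocking: with other inputs at their observed values, clarity = 4*stocking + 5. Solving for 13 gives stocking = 2, within [-1, 6].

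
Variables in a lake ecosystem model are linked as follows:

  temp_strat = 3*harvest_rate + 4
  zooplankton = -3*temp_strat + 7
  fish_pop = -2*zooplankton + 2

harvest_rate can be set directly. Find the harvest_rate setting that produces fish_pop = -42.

Substituting into the zooplankton equation gives zooplankton = -9*harvest_rate - 5.
So fish_pop = 18*harvest_rate + 12.
Solve 18*harvest_rate + 12 = -42: harvest_rate = (-42 - 12) / 18 = -3.

harvest_rate = -3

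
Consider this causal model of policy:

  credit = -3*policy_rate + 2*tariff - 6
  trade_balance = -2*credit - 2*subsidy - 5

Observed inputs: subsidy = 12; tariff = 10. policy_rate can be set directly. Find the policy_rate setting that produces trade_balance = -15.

Substituting into the credit equation gives credit = -3*policy_rate + 14.
Substituting into the trade_balance equation gives trade_balance = 6*policy_rate - 57.
Solve 6*policy_rate - 57 = -15: policy_rate = (-15 + 57) / 6 = 7.

policy_rate = 7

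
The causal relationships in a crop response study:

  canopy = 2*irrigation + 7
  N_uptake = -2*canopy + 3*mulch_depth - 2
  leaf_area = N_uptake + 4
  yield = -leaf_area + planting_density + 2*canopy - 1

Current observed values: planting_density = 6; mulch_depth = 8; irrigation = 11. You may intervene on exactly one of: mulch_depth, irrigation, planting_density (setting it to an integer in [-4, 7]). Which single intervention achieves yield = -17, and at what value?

set irrigation = -3

Intervening on mulch_depth: yield = -3*mulch_depth + 119. Reaching -17 requires mulch_depth = 136/3, not an integer.
Intervening on irrigation: with other inputs at their observed values, yield = 8*irrigation + 7. Solving for -17 gives irrigation = -3, within [-4, 7].
Intervening on planting_density: yield = planting_density + 89. Reaching -17 requires planting_density = -106, outside [-4, 7].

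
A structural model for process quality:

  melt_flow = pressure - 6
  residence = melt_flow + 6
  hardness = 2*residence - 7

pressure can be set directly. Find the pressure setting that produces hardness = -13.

Substituting into the residence equation gives residence = pressure.
Substituting into the hardness equation gives hardness = 2*pressure - 7.
Solve 2*pressure - 7 = -13: pressure = (-13 + 7) / 2 = -3.

pressure = -3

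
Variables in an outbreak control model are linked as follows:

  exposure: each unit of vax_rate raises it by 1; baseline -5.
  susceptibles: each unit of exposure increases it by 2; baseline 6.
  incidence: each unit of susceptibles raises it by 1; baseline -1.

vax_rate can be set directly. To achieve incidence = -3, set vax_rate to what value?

vax_rate = 1

Substituting into the susceptibles equation gives susceptibles = 2*vax_rate - 4.
Substituting into the incidence equation gives incidence = 2*vax_rate - 5.
Solve 2*vax_rate - 5 = -3: vax_rate = (-3 + 5) / 2 = 1.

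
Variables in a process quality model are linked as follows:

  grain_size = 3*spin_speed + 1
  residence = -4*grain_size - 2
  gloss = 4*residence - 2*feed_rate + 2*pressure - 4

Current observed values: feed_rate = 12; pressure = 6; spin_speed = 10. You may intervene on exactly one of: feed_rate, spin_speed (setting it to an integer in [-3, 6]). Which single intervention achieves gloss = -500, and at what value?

set feed_rate = 2

Intervening on feed_rate: with other inputs at their observed values, gloss = -2*feed_rate - 496. Solving for -500 gives feed_rate = 2, within [-3, 6].
Intervening on spin_speed: gloss = -48*spin_speed - 40. Reaching -500 requires spin_speed = 115/12, not an integer.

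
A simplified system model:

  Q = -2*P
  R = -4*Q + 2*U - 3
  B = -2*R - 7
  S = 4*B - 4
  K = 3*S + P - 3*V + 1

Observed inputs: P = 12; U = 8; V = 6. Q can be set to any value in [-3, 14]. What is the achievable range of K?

Intervening on Q fixes its value directly, overriding its dependence on P.
Substituting into the R equation gives R = -4*Q + 13.
B becomes 8*Q - 33.
This gives S = 32*Q - 136.
So K = 96*Q - 413.
Linear in Q, so extremes are at the endpoints: Q = -3 gives K = -701; Q = 14 gives K = 931.

-701 to 931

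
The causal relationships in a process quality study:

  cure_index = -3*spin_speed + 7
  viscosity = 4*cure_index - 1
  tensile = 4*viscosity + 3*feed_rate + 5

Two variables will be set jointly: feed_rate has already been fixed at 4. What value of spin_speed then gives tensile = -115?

With feed_rate held at 4:
Substituting into the viscosity equation gives viscosity = -12*spin_speed + 27.
So tensile = -48*spin_speed + 125.
Solve -48*spin_speed + 125 = -115: spin_speed = (-115 - 125) / -48 = 5.

spin_speed = 5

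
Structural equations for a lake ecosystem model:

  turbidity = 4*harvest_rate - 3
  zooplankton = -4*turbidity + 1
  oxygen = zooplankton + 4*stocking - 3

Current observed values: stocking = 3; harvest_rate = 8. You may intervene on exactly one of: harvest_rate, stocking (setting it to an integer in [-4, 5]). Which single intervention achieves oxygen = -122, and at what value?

Intervening on harvest_rate: oxygen = -16*harvest_rate + 22. Reaching -122 requires harvest_rate = 9, outside [-4, 5].
Intervening on stocking: with other inputs at their observed values, oxygen = 4*stocking - 118. Solving for -122 gives stocking = -1, within [-4, 5].

set stocking = -1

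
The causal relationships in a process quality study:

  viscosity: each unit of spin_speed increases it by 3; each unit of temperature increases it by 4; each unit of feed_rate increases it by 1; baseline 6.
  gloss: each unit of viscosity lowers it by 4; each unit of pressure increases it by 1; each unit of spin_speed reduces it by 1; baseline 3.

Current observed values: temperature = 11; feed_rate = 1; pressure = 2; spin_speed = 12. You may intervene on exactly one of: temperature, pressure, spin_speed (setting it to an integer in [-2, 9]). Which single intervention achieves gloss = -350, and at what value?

set pressure = 7

Intervening on temperature: gloss = -16*temperature - 179. Reaching -350 requires temperature = 171/16, not an integer.
Intervening on pressure: with other inputs at their observed values, gloss = pressure - 357. Solving for -350 gives pressure = 7, within [-2, 9].
Intervening on spin_speed: gloss = -13*spin_speed - 199. Reaching -350 requires spin_speed = 151/13, not an integer.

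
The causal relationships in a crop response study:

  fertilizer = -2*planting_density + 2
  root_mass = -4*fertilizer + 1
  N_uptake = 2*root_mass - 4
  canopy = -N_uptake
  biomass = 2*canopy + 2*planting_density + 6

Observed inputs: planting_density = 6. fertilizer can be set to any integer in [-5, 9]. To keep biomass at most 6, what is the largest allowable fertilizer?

Intervening on fertilizer fixes its value directly, overriding its dependence on planting_density.
Substituting into the N_uptake equation gives N_uptake = -8*fertilizer - 2.
Substituting into the canopy equation gives canopy = 8*fertilizer + 2.
This gives biomass = 16*fertilizer + 22.
Require 16*fertilizer + 22 ≤ 6, so fertilizer ≤ -1.
The largest integer in [-5, 9] satisfying this is -1.

fertilizer = -1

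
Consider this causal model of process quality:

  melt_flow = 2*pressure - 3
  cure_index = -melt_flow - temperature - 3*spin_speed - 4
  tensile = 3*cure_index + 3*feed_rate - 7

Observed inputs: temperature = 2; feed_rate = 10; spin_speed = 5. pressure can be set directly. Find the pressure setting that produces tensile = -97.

Substituting into the cure_index equation gives cure_index = -2*pressure - 18.
Substituting into the tensile equation gives tensile = -6*pressure - 31.
Solve -6*pressure - 31 = -97: pressure = (-97 + 31) / -6 = 11.

pressure = 11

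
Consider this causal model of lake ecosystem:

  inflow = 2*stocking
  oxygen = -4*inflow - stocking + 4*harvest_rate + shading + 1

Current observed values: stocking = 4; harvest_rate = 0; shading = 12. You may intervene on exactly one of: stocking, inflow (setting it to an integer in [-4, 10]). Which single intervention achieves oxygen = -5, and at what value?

Intervening on stocking: with other inputs at their observed values, oxygen = -9*stocking + 13. Solving for -5 gives stocking = 2, within [-4, 10].
Intervening on inflow: oxygen = -4*inflow + 9. Reaching -5 requires inflow = 7/2, not an integer.

set stocking = 2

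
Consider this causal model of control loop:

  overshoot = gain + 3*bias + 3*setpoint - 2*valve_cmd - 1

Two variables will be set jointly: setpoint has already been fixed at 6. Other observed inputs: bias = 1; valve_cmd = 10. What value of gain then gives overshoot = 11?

gain = 11

With setpoint held at 6:
Substituting into the overshoot equation gives overshoot = gain.
Solve gain = 11: gain = 11 / 1 = 11.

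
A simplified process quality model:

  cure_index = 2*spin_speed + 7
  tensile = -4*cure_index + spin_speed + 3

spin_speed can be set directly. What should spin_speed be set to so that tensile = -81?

spin_speed = 8

Substituting into the tensile equation gives tensile = -7*spin_speed - 25.
Solve -7*spin_speed - 25 = -81: spin_speed = (-81 + 25) / -7 = 8.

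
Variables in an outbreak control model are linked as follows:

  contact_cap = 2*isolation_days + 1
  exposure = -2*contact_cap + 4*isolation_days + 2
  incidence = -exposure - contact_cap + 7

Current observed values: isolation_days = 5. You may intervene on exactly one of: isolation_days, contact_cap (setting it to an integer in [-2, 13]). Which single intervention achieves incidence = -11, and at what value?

set contact_cap = 4

Intervening on isolation_days: incidence = -2*isolation_days + 6. Reaching -11 requires isolation_days = 17/2, not an integer.
Intervening on contact_cap: with other inputs at their observed values, incidence = contact_cap - 15. Solving for -11 gives contact_cap = 4, within [-2, 13].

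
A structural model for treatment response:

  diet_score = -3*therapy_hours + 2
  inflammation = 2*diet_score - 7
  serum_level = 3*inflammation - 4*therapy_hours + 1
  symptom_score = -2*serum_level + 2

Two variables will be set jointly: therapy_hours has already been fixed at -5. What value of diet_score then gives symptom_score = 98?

diet_score = -8

With therapy_hours held at -5:
Intervening on diet_score fixes its value directly, overriding its dependence on therapy_hours.
Substituting into the serum_level equation gives serum_level = 6*diet_score.
Substituting into the symptom_score equation gives symptom_score = -12*diet_score + 2.
Solve -12*diet_score + 2 = 98: diet_score = (98 - 2) / -12 = -8.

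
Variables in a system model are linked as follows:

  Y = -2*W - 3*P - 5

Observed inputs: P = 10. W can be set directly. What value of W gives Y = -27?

W = -4

Substituting into the Y equation gives Y = -2*W - 35.
Solve -2*W - 35 = -27: W = (-27 + 35) / -2 = -4.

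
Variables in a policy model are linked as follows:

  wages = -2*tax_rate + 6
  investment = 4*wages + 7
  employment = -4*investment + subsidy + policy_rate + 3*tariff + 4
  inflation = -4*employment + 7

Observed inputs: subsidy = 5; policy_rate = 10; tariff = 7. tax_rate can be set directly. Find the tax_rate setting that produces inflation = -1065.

tax_rate = 11

Substituting into the investment equation gives investment = -8*tax_rate + 31.
Substituting into the employment equation gives employment = 32*tax_rate - 84.
This gives inflation = -128*tax_rate + 343.
Solve -128*tax_rate + 343 = -1065: tax_rate = (-1065 - 343) / -128 = 11.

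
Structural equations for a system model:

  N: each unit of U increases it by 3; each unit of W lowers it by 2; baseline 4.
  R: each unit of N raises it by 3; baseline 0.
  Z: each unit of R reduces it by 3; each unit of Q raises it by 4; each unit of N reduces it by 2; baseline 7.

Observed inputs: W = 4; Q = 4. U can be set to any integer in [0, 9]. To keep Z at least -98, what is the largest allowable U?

Substituting into the N equation gives N = 3*U - 4.
So R = 9*U - 12.
Substituting into the Z equation gives Z = -33*U + 67.
Require -33*U + 67 ≥ -98, so U ≤ 5.
The largest integer in [0, 9] satisfying this is 5.

U = 5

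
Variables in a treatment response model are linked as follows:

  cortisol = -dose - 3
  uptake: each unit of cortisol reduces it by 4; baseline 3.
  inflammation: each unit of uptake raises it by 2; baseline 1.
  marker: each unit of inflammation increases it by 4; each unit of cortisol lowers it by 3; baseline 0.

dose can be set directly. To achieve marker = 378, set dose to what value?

Substituting into the uptake equation gives uptake = 4*dose + 15.
Substituting into the inflammation equation gives inflammation = 8*dose + 31.
Substituting into the marker equation gives marker = 35*dose + 133.
Solve 35*dose + 133 = 378: dose = (378 - 133) / 35 = 7.

dose = 7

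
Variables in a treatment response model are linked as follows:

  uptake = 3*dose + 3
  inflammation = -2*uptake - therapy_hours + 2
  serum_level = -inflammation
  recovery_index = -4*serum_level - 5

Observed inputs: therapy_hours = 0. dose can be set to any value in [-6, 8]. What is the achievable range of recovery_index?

Substituting into the inflammation equation gives inflammation = -6*dose - 4.
This gives serum_level = 6*dose + 4.
So recovery_index = -24*dose - 21.
Linear in dose, so extremes are at the endpoints: dose = -6 gives recovery_index = 123; dose = 8 gives recovery_index = -213.

-213 to 123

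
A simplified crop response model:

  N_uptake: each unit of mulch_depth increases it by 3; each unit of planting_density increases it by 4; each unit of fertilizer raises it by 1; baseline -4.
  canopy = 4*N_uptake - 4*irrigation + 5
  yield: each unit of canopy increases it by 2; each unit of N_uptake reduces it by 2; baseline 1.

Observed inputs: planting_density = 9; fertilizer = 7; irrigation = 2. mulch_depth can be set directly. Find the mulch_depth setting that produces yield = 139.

mulch_depth = -5

Substituting into the N_uptake equation gives N_uptake = 3*mulch_depth + 39.
So canopy = 12*mulch_depth + 153.
Substituting into the yield equation gives yield = 18*mulch_depth + 229.
Solve 18*mulch_depth + 229 = 139: mulch_depth = (139 - 229) / 18 = -5.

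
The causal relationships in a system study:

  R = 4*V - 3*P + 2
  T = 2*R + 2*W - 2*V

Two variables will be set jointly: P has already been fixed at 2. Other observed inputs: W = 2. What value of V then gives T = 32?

V = 6

With P held at 2:
Substituting into the R equation gives R = 4*V - 4.
T becomes 6*V - 4.
Solve 6*V - 4 = 32: V = (32 + 4) / 6 = 6.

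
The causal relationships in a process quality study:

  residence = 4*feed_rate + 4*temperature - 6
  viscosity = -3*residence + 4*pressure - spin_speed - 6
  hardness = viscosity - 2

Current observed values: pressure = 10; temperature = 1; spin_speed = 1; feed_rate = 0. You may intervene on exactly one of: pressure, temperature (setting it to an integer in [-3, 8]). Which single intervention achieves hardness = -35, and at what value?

Intervening on pressure: hardness = 4*pressure - 3. Reaching -35 requires pressure = -8, outside [-3, 8].
Intervening on temperature: with other inputs at their observed values, hardness = -12*temperature + 49. Solving for -35 gives temperature = 7, within [-3, 8].

set temperature = 7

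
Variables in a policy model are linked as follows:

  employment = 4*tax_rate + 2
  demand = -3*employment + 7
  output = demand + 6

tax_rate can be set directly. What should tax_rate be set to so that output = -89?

Substituting into the demand equation gives demand = -12*tax_rate + 1.
output becomes -12*tax_rate + 7.
Solve -12*tax_rate + 7 = -89: tax_rate = (-89 - 7) / -12 = 8.

tax_rate = 8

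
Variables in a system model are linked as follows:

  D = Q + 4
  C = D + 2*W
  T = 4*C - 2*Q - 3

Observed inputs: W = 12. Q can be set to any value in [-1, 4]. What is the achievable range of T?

Substituting into the C equation gives C = Q + 28.
So T = 2*Q + 109.
Linear in Q, so extremes are at the endpoints: Q = -1 gives T = 107; Q = 4 gives T = 117.

107 to 117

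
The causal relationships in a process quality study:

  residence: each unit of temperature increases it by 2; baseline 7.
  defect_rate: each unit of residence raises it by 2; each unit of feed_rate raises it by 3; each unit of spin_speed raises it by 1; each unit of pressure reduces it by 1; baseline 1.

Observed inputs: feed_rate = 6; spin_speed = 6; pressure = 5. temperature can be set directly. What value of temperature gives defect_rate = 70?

Substituting into the defect_rate equation gives defect_rate = 4*temperature + 34.
Solve 4*temperature + 34 = 70: temperature = (70 - 34) / 4 = 9.

temperature = 9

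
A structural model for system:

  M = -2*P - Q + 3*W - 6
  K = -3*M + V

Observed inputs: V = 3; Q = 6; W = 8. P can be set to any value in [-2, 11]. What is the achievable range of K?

Substituting into the M equation gives M = -2*P + 12.
Substituting into the K equation gives K = 6*P - 33.
Linear in P, so extremes are at the endpoints: P = -2 gives K = -45; P = 11 gives K = 33.

-45 to 33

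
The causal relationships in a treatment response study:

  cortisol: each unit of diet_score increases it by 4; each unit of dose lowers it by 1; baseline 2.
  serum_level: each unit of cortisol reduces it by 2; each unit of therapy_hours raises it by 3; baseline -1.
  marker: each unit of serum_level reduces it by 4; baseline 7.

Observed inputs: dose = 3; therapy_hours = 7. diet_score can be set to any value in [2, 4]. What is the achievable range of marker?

Substituting into the cortisol equation gives cortisol = 4*diet_score - 1.
So serum_level = -8*diet_score + 22.
Substituting into the marker equation gives marker = 32*diet_score - 81.
Linear in diet_score, so extremes are at the endpoints: diet_score = 2 gives marker = -17; diet_score = 4 gives marker = 47.

-17 to 47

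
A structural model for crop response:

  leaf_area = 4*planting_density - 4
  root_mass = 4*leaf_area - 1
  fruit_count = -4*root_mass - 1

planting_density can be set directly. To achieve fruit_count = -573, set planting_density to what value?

planting_density = 10

Substituting into the root_mass equation gives root_mass = 16*planting_density - 17.
Substituting into the fruit_count equation gives fruit_count = -64*planting_density + 67.
Solve -64*planting_density + 67 = -573: planting_density = (-573 - 67) / -64 = 10.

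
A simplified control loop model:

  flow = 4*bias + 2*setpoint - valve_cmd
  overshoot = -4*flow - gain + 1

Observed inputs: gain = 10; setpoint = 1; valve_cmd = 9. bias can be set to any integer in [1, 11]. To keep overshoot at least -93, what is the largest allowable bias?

Substituting into the flow equation gives flow = 4*bias - 7.
Substituting into the overshoot equation gives overshoot = -16*bias + 19.
Require -16*bias + 19 ≥ -93, so bias ≤ 7.
The largest integer in [1, 11] satisfying this is 7.

bias = 7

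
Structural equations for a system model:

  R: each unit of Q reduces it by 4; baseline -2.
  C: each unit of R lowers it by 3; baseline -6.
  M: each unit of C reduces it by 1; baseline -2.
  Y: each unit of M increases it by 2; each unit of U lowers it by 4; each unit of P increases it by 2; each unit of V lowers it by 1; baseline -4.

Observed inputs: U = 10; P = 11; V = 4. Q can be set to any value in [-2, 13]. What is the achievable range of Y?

Substituting into the C equation gives C = 12*Q.
Substituting into the M equation gives M = -12*Q - 2.
Y becomes -24*Q - 30.
Linear in Q, so extremes are at the endpoints: Q = -2 gives Y = 18; Q = 13 gives Y = -342.

-342 to 18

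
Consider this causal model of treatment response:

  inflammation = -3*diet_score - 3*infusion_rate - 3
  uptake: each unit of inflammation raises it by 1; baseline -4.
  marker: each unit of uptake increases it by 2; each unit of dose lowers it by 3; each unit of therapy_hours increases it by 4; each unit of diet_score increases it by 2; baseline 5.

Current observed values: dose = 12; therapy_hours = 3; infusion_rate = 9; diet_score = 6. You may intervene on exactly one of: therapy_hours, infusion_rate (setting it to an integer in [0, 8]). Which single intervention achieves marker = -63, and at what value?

Intervening on therapy_hours: marker = 4*therapy_hours - 123. Reaching -63 requires therapy_hours = 15, outside [0, 8].
Intervening on infusion_rate: with other inputs at their observed values, marker = -6*infusion_rate - 57. Solving for -63 gives infusion_rate = 1, within [0, 8].

set infusion_rate = 1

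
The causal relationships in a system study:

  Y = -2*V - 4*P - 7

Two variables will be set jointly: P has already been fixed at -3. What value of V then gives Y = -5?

V = 5

With P held at -3:
Substituting into the Y equation gives Y = -2*V + 5.
Solve -2*V + 5 = -5: V = (-5 - 5) / -2 = 5.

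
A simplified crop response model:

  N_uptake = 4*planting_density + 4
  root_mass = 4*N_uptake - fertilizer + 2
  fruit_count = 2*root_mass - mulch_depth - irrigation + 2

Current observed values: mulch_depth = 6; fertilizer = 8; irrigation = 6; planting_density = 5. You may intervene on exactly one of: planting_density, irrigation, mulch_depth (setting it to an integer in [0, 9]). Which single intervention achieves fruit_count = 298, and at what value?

Intervening on planting_density: with other inputs at their observed values, fruit_count = 32*planting_density + 10. Solving for 298 gives planting_density = 9, within [0, 9].
Intervening on irrigation: fruit_count = -irrigation + 176. Reaching 298 requires irrigation = -122, outside [0, 9].
Intervening on mulch_depth: fruit_count = -mulch_depth + 176. Reaching 298 requires mulch_depth = -122, outside [0, 9].

set planting_density = 9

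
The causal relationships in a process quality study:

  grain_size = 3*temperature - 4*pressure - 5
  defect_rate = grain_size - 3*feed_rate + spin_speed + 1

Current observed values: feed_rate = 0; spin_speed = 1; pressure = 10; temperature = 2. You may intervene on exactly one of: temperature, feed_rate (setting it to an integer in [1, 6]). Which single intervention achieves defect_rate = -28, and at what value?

set temperature = 5

Intervening on temperature: with other inputs at their observed values, defect_rate = 3*temperature - 43. Solving for -28 gives temperature = 5, within [1, 6].
Intervening on feed_rate: defect_rate = -3*feed_rate - 37. Reaching -28 requires feed_rate = -3, outside [1, 6].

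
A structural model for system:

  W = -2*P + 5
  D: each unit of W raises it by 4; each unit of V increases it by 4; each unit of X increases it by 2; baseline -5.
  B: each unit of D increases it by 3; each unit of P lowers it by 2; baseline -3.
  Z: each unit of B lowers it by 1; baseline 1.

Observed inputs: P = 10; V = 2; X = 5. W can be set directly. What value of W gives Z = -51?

Intervening on W fixes its value directly, overriding its dependence on P.
Substituting into the D equation gives D = 4*W + 13.
So B = 12*W + 16.
Z becomes -12*W - 15.
Solve -12*W - 15 = -51: W = (-51 + 15) / -12 = 3.

W = 3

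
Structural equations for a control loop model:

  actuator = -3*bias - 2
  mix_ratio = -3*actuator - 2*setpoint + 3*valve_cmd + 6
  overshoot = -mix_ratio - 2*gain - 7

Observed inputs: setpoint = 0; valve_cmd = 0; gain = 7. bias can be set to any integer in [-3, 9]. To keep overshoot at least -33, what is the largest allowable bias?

bias = 0

Substituting into the mix_ratio equation gives mix_ratio = 9*bias + 12.
Substituting into the overshoot equation gives overshoot = -9*bias - 33.
Require -9*bias - 33 ≥ -33, so bias ≤ 0.
The largest integer in [-3, 9] satisfying this is 0.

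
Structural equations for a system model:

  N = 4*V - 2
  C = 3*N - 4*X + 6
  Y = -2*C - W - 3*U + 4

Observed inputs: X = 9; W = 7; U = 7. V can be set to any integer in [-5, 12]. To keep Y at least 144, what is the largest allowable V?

V = -4

Substituting into the C equation gives C = 12*V - 36.
Y becomes -24*V + 48.
Require -24*V + 48 ≥ 144, so V ≤ -4.
The largest integer in [-5, 12] satisfying this is -4.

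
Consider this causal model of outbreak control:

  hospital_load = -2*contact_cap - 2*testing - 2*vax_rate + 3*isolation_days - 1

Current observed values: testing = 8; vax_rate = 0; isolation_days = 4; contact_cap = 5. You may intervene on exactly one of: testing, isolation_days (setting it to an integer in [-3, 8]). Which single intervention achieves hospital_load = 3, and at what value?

set testing = -1

Intervening on testing: with other inputs at their observed values, hospital_load = -2*testing + 1. Solving for 3 gives testing = -1, within [-3, 8].
Intervening on isolation_days: hospital_load = 3*isolation_days - 27. Reaching 3 requires isolation_days = 10, outside [-3, 8].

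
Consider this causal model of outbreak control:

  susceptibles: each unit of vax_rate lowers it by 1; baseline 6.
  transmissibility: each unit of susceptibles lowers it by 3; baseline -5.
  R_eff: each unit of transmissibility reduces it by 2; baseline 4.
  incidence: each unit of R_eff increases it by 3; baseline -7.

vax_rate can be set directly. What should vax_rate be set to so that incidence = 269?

Substituting into the transmissibility equation gives transmissibility = 3*vax_rate - 23.
Substituting into the R_eff equation gives R_eff = -6*vax_rate + 50.
So incidence = -18*vax_rate + 143.
Solve -18*vax_rate + 143 = 269: vax_rate = (269 - 143) / -18 = -7.

vax_rate = -7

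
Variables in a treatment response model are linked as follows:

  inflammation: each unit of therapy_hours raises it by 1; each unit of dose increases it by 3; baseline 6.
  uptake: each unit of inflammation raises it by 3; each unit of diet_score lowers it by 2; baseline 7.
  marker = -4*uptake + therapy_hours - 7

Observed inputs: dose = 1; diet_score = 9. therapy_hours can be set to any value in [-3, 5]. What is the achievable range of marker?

Substituting into the inflammation equation gives inflammation = therapy_hours + 9.
So uptake = 3*therapy_hours + 16.
This gives marker = -11*therapy_hours - 71.
Linear in therapy_hours, so extremes are at the endpoints: therapy_hours = -3 gives marker = -38; therapy_hours = 5 gives marker = -126.

-126 to -38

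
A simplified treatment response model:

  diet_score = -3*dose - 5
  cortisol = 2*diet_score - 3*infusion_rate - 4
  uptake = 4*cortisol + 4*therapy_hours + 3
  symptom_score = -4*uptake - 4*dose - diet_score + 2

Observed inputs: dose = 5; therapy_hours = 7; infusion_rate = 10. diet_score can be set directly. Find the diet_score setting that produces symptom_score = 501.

diet_score = -3

Intervening on diet_score fixes its value directly, overriding its dependence on dose.
Substituting into the cortisol equation gives cortisol = 2*diet_score - 34.
Substituting into the uptake equation gives uptake = 8*diet_score - 105.
So symptom_score = -33*diet_score + 402.
Solve -33*diet_score + 402 = 501: diet_score = (501 - 402) / -33 = -3.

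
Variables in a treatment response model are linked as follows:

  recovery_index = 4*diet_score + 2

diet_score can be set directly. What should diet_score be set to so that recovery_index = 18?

diet_score = 4

Solve 4*diet_score + 2 = 18: diet_score = (18 - 2) / 4 = 4.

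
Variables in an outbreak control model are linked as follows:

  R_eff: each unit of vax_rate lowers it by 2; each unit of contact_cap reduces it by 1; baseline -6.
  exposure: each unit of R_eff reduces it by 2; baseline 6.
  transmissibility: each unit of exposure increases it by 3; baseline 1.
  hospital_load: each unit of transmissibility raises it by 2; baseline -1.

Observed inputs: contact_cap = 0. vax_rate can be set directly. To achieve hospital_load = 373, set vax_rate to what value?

Substituting into the R_eff equation gives R_eff = -2*vax_rate - 6.
This gives exposure = 4*vax_rate + 18.
Substituting into the transmissibility equation gives transmissibility = 12*vax_rate + 55.
Substituting into the hospital_load equation gives hospital_load = 24*vax_rate + 109.
Solve 24*vax_rate + 109 = 373: vax_rate = (373 - 109) / 24 = 11.

vax_rate = 11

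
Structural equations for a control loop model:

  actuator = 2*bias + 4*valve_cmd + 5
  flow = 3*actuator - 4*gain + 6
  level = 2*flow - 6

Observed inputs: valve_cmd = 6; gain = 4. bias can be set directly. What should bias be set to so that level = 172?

bias = 2

Substituting into the actuator equation gives actuator = 2*bias + 29.
This gives flow = 6*bias + 77.
Substituting into the level equation gives level = 12*bias + 148.
Solve 12*bias + 148 = 172: bias = (172 - 148) / 12 = 2.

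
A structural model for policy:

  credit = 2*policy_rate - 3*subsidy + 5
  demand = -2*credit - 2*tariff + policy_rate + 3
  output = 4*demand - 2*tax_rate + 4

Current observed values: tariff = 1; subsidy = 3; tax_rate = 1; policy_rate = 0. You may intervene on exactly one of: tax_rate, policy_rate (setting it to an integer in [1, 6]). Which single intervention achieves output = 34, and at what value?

Intervening on tax_rate: with other inputs at their observed values, output = -2*tax_rate + 40. Solving for 34 gives tax_rate = 3, within [1, 6].
Intervening on policy_rate: output = -12*policy_rate + 38. Reaching 34 requires policy_rate = 1/3, not an integer.

set tax_rate = 3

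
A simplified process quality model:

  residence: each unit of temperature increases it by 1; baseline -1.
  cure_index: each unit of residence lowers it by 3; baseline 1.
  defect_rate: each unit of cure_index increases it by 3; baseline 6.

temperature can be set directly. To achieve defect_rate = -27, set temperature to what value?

temperature = 5

Substituting into the cure_index equation gives cure_index = -3*temperature + 4.
So defect_rate = -9*temperature + 18.
Solve -9*temperature + 18 = -27: temperature = (-27 - 18) / -9 = 5.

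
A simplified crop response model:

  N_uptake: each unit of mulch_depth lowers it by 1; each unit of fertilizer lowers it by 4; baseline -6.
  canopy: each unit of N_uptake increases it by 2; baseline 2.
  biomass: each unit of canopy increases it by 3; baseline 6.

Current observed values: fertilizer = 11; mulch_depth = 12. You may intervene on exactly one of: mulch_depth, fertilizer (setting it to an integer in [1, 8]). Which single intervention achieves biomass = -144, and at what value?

set fertilizer = 2

Intervening on mulch_depth: biomass = -6*mulch_depth - 288. Reaching -144 requires mulch_depth = -24, outside [1, 8].
Intervening on fertilizer: with other inputs at their observed values, biomass = -24*fertilizer - 96. Solving for -144 gives fertilizer = 2, within [1, 8].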